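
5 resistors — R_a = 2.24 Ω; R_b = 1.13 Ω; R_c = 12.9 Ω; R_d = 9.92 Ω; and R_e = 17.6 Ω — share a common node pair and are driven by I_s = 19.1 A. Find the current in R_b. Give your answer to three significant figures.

Conductances: ΣG = 1/2.24 + 1/1.13 + 1/12.9 + 1/9.92 + 1/17.6 = 1.567 (1/Ω).
By the current-divider rule, I = I_s · G_k/ΣG = 19.1 × 0.5649 = 10.79 A.

I ≈ 10.8 A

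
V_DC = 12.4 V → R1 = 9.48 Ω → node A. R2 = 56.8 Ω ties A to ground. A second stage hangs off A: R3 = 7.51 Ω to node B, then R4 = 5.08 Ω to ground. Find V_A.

V_A ≈ 6.46 V

Node A sees R2 in parallel with the series input of stage 2, R3 + R4 = 12.59 Ω.
Effective lower resistance at A: R2 ‖ 12.59 = 10.31 Ω.
V_A = 12.4 × 10.31/(9.48 + 10.31) = 6.459 V.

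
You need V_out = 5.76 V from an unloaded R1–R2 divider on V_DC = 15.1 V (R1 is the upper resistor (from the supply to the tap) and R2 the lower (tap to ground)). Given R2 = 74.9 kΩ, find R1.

R1 ≈ 121 kΩ

The divider ratio is R2/(R1+R2) = 5.76/15.1 = 0.3815.
So R1 = R2 · (V_DC/V_out − 1) = 74.9 × (15.1/5.76 − 1) = 74.9 × 1.622 = 121.5 kΩ.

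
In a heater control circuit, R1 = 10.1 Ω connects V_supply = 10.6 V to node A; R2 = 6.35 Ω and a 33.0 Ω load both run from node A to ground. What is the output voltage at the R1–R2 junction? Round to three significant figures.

V_out ≈ 3.66 V

First combine the lower leg with the load: R2 ‖ R_L = 5.325 Ω.
Voltage divider with the loaded lower leg: V_out = 10.6 × 5.325/(10.1 + 5.325) = 10.6 × 0.3452 = 3.659 V.
(Unloaded it would be 4.09 V; the load pulls it down.)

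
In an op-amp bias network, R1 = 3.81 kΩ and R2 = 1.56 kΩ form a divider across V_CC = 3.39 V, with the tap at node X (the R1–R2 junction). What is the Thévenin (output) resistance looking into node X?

Looking into X with the source shorted: R_th = R1·R2/(R1+R2) = 3.810 × 1.56/5.370 = 1.107 kΩ.

R_th ≈ 1.11 kΩ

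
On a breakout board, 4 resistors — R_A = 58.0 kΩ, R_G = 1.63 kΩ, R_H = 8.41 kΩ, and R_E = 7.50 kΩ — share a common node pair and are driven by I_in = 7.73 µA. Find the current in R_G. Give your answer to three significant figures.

I ≈ 5.37 µA

Conductances: ΣG = 1/58.0 + 1/1.63 + 1/8.41 + 1/7.50 = 0.8830 (1/kΩ).
R_G takes the fraction G_k/ΣG = 0.6135/0.8830 = 0.6948, so I = 7.73 × 0.6948 = 5.371 µA.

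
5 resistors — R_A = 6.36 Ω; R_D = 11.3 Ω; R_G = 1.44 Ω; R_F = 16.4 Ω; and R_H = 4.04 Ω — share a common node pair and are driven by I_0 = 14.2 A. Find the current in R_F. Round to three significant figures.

I ≈ 0.693 A

Conductances: ΣG = 1/6.36 + 1/11.3 + 1/1.44 + 1/16.4 + 1/4.04 = 1.249 (1/Ω).
R_F takes the fraction G_k/ΣG = 0.06098/1.249 = 0.04883, so I = 14.2 × 0.04883 = 0.6934 A.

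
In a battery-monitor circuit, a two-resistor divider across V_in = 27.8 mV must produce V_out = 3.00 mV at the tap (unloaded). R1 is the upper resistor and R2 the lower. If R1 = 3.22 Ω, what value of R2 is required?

R2 ≈ 0.390 Ω

The divider ratio is R2/(R1+R2) = 3.00/27.8 = 0.1079.
R2 = R1 · 0.1079/(1 − 0.1079) = 0.3895 Ω.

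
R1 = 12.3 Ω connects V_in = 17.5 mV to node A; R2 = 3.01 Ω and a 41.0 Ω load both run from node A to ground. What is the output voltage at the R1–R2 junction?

The load sits in parallel with R2, giving an effective lower resistance R2' = R2·R_L/(R2+R_L) = 2.804 Ω.
Then V_out = V_in · R2'/(R1 + R2') = 17.5 × 2.804/15.10 = 3.249 mV.

V_out ≈ 3.25 mV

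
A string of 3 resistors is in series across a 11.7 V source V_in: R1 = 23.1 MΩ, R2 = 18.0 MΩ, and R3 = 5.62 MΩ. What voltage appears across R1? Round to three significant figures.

Series total: ΣR = 23.1 + 18.0 + 5.62 = 46.72 MΩ.
Voltage divider: V = V_in · (23.10 / 46.72) = 11.7 × 0.4944 = 5.785 V.

V ≈ 5.78 V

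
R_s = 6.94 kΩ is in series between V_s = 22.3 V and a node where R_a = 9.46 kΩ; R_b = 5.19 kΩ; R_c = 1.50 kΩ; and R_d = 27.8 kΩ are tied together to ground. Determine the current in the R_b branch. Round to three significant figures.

I ≈ 0.541 mA

Combine the parallel branches: R_p = (1/9.46 + 1/5.19 + 1/1.50 + 1/27.8)⁻¹ = 0.9990 kΩ.
V_A = 22.3 × 0.9990/7.939 = 2.806 V.
Branch current I = V_A/R_b = 2.806/5.19 = 0.5407 mA.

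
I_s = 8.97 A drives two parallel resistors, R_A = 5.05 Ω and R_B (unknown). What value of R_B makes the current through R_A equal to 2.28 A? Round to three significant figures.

Two-branch current divider: I_A = I_s · R_B/(R_A + R_B).
2.28/8.97 = R_B/(R_A + R_B) → R_B = R_A · (0.2542)/(1 − 0.2542) = 5.05 × 0.3408 = 1.721 Ω.

R_B ≈ 1.72 Ω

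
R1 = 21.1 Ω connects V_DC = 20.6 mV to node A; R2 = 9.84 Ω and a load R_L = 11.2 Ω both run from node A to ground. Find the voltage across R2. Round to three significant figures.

V_out ≈ 4.10 mV

R2 ‖ R_L = (9.84 × 11.2)/(9.84 + 11.2) = 5.238 Ω.
Then V_out = V_DC · R2'/(R1 + R2') = 20.6 × 5.238/26.34 = 4.097 mV.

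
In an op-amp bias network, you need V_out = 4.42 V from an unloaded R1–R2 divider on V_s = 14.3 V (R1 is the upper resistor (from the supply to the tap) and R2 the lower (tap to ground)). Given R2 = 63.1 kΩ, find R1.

Required fraction k = V_out/V_s = 0.3091.
R1 = R2·(1/k − 1) = 63.1 × 2.235 = 141.0 kΩ.

R1 ≈ 141 kΩ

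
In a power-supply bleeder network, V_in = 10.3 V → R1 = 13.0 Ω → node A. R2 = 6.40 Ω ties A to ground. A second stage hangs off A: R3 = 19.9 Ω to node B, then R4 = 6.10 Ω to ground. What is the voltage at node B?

Node A sees R2 in parallel with the series input of stage 2, R3 + R4 = 26.00 Ω.
Effective lower resistance at A: R2 ‖ 26.00 = 5.136 Ω.
First divider: V_A = V_in · 5.136/(13.0 + 5.136) = 2.917 V.
Then the unloaded second divider: V_B = V_A × R4/(R3+R4) = 2.917 × 0.2346 = 0.6843 V.

V_B ≈ 0.684 V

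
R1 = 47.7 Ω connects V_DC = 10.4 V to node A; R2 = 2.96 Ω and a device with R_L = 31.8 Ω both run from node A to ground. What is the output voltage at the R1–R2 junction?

First combine the lower leg with the load: R2 ‖ R_L = 2.708 Ω.
Now apply the divider: V_out = 10.4 × 0.05372 = 0.5587 V.
(Unloaded it would be 0.608 V; the load pulls it down.)

V_out ≈ 0.559 V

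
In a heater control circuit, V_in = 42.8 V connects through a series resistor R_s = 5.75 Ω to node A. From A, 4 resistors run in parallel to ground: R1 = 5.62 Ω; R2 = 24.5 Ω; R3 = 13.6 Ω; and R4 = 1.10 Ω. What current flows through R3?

I ≈ 0.398 A

Equivalent of the parallel group: R_p = 0.8324 Ω.
V_A = 42.8 × 0.8324/6.582 = 5.412 V.
Branch current I = V_A/R3 = 5.412/13.6 = 0.3980 A.
(Check via current divider: I_total = 6.502 A; share G_k/ΣG = 0.06120 → same result.)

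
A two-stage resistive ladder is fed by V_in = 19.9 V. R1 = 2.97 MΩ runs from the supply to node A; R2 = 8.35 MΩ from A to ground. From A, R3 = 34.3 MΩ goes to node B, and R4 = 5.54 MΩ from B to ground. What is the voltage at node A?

V_A ≈ 13.9 V

The second stage (R3 + R4 = 39.84 MΩ) loads node A in parallel with R2.
R2 ‖ (R3+R4) = 6.903 MΩ.
So V_A = 19.9 × 0.6992 = 13.91 V.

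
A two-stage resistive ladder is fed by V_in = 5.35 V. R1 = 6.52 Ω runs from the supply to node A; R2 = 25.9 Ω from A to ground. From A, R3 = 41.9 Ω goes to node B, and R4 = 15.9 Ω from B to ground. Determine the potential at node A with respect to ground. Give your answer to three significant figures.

The second stage (R3 + R4 = 57.80 Ω) loads node A in parallel with R2.
R2 ‖ (R3+R4) = 17.89 Ω.
First divider: V_A = V_in · 17.89/(6.52 + 17.89) = 3.921 V.

V_A ≈ 3.92 V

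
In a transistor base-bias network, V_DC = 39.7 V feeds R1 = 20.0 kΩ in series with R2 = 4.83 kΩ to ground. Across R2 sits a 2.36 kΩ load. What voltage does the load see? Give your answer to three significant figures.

First combine the lower leg with the load: R2 ‖ R_L = 1.585 kΩ.
Now apply the divider: V_out = 39.7 × 0.07345 = 2.916 V.
(Unloaded it would be 7.72 V; the load pulls it down.)

V_out ≈ 2.92 V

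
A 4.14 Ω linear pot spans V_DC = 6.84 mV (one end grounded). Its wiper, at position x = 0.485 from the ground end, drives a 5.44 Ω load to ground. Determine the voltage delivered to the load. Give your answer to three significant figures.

Split the track: R_lower = x·R_p = 2.008 Ω, R_upper = (1−x)·R_p = 2.132 Ω.
R_L loads the lower segment: effective lower R = 1.467 Ω.
Then V_out = V_DC · 1.467/(2.132 + 1.467) = 2.788 mV.
(Unloaded: V_out = x·V_DC = 3.32 mV.)

V_out ≈ 2.79 mV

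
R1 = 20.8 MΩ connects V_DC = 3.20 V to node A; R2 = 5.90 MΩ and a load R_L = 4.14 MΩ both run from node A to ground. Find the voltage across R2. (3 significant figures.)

The load sits in parallel with R2, giving an effective lower resistance R2' = R2·R_L/(R2+R_L) = 2.433 MΩ.
Voltage divider with the loaded lower leg: V_out = 3.20 × 2.433/(20.8 + 2.433) = 3.20 × 0.1047 = 0.3351 V.

V_out ≈ 0.335 V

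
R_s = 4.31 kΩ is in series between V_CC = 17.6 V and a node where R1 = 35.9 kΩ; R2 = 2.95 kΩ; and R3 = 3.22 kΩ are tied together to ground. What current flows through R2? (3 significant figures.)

I ≈ 1.52 mA

Parallel bank: R_p = 1/(1/35.9 + 1/2.95 + 1/3.22) = 1.476 kΩ.
Node voltage V_A = V_CC · R_p/(R_s + R_p) = 17.6 × 0.2551 = 4.490 V.
Branch current I = V_A/R2 = 4.490/2.95 = 1.522 mA.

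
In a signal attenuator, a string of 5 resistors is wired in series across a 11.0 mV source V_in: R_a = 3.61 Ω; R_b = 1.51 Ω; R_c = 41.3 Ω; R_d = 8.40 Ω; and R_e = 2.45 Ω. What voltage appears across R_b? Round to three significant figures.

Series total: ΣR = 3.61 + 1.51 + 41.3 + 8.40 + 2.45 = 57.27 Ω.
By the voltage-divider rule, V = 11.0 × 1.510/57.27 = 0.2900 mV.

V ≈ 0.290 mV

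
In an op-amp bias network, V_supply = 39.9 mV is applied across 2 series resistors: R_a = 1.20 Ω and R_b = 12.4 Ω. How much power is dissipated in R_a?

P ≈ 10.3 µW

ΣR = 13.60 Ω → I = 39.9/13.60 = 2.934 mA.
P(R_a) = I²·R_a = (2.934)² × 1.20 = 10.33 µW.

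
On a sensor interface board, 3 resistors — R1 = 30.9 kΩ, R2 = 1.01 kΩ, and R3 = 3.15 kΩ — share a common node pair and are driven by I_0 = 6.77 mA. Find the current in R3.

ΣG = 1/30.9 + 1/1.01 + 1/3.15 = 1.340.
By the current-divider rule, I = I_0 · G_k/ΣG = 6.77 × 0.2369 = 1.604 mA.

I ≈ 1.60 mA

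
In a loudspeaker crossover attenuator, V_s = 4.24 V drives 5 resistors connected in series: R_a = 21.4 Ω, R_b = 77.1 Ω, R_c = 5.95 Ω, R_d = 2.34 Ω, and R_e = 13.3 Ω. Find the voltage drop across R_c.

Series total: ΣR = 21.4 + 77.1 + 5.95 + 2.34 + 13.3 = 120.1 Ω.
V = V_s · R/ΣR = 4.24 × 0.04955 = 0.2101 V.

V ≈ 0.210 V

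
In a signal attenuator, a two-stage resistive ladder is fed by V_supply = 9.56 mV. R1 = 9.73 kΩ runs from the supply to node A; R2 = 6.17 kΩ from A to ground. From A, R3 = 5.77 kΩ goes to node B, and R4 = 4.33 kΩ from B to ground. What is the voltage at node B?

V_B ≈ 1.16 mV

The second stage (R3 + R4 = 10.10 kΩ) loads node A in parallel with R2.
Effective lower resistance at A: R2 ‖ 10.10 = 3.830 kΩ.
First divider: V_A = V_supply · 3.830/(9.73 + 3.830) = 2.700 mV.
Stage 2 is unloaded, so V_B = V_A · R4/(R3+R4) = 2.700 × 4.33/10.10 = 1.158 mV.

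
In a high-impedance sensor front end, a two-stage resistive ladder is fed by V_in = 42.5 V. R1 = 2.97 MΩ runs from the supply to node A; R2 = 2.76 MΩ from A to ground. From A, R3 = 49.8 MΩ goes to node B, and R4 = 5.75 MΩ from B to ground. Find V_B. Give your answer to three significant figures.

The second stage (R3 + R4 = 55.55 MΩ) loads node A in parallel with R2.
R2 ‖ (R3+R4) = 2.629 MΩ.
V_A = 42.5 × 2.629/(2.97 + 2.629) = 19.96 V.
V_B = V_A × 0.1035 = 2.066 V.

V_B ≈ 2.07 V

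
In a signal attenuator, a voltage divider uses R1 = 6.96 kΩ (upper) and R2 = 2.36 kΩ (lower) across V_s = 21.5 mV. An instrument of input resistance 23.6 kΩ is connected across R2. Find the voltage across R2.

R2 ‖ R_L = (2.36 × 23.6)/(2.36 + 23.6) = 2.145 kΩ.
Then V_out = V_s · R2'/(R1 + R2') = 21.5 × 2.145/9.105 = 5.066 mV.
(Unloaded it would be 5.44 mV; the load pulls it down.)

V_out ≈ 5.07 mV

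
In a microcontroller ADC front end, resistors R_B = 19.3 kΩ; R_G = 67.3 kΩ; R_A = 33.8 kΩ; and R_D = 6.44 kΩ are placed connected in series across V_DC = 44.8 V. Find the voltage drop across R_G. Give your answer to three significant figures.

Total series resistance ΣR = 19.3 + 67.3 + 33.8 + 6.44 = 126.8 kΩ.
Voltage divider: V = V_DC · (67.30 / 126.8) = 44.8 × 0.5306 = 23.77 V.

V ≈ 23.8 V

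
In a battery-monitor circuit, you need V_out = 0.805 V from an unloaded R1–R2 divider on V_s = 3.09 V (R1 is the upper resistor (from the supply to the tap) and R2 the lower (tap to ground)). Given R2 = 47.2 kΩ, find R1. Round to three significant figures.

V_out/V_s = R2/(R1+R2) = 0.2605.
R1 = R2·(1/k − 1) = 47.2 × 2.839 = 134.0 kΩ.

R1 ≈ 134 kΩ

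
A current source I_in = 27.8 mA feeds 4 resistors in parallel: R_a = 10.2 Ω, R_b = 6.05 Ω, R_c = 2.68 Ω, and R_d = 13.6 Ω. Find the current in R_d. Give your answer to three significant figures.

Total conductance ΣG = 1/10.2 + 1/6.05 + 1/2.68 + 1/13.6 = 0.7100 (units of 1/Ω).
Current divider: I(R_d) = I_in · G_k/ΣG = 27.8 × (0.07353/0.7100) = 27.8 × 0.1036 = 2.879 mA.

I ≈ 2.88 mA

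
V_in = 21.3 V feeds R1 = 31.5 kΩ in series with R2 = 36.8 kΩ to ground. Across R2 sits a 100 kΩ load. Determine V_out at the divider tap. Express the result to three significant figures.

V_out ≈ 9.81 V

The load sits in parallel with R2, giving an effective lower resistance R2' = R2·R_L/(R2+R_L) = 26.90 kΩ.
Now apply the divider: V_out = 21.3 × 0.4606 = 9.811 V.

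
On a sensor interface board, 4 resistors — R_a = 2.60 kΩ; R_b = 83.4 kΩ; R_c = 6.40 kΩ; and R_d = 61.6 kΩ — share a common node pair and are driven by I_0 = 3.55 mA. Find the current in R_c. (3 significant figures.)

Conductances: ΣG = 1/2.60 + 1/83.4 + 1/6.40 + 1/61.6 = 0.5691 (1/kΩ).
R_c takes the fraction G_k/ΣG = 0.1562/0.5691 = 0.2746, so I = 3.55 × 0.2746 = 0.9747 mA.

I ≈ 0.975 mA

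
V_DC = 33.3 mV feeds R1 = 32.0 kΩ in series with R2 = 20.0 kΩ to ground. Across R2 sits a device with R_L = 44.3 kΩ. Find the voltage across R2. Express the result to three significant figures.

R2 ‖ R_L = (20.0 × 44.3)/(20.0 + 44.3) = 13.78 kΩ.
Then V_out = V_DC · R2'/(R1 + R2') = 33.3 × 13.78/45.78 = 10.02 mV.
(Unloaded it would be 12.8 mV; the load pulls it down.)

V_out ≈ 10.0 mV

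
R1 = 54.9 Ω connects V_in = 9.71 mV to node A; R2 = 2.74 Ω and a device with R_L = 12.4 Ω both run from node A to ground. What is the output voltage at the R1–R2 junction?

V_out ≈ 0.381 mV

R2 ‖ R_L = (2.74 × 12.4)/(2.74 + 12.4) = 2.244 Ω.
Now apply the divider: V_out = 9.71 × 0.03927 = 0.3813 mV.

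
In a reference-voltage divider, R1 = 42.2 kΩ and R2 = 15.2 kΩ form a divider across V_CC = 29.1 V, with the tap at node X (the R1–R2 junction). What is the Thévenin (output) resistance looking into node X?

R_th ≈ 11.2 kΩ

Looking into X with the source shorted: R_th = R1·R2/(R1+R2) = 42.20 × 15.2/57.40 = 11.17 kΩ.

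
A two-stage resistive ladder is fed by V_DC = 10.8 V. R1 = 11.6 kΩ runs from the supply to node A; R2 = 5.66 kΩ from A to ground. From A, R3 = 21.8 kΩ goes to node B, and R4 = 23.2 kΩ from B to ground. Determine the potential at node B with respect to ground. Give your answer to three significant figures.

The second stage (R3 + R4 = 45.00 kΩ) loads node A in parallel with R2.
Effective lower resistance at A: R2 ‖ 45.00 = 5.028 kΩ.
First divider: V_A = V_DC · 5.028/(11.6 + 5.028) = 3.266 V.
Stage 2 is unloaded, so V_B = V_A · R4/(R3+R4) = 3.266 × 23.2/45.00 = 1.684 V.

V_B ≈ 1.68 V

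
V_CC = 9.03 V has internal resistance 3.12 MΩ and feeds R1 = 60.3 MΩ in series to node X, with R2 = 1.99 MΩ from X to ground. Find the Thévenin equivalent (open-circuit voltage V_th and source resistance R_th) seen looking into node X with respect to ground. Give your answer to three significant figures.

R1' = 3.12 + 60.3 = 63.42 MΩ (source resistance + R1).
V_th is the unloaded tap voltage: V_CC · R2/(R1'+R2) = 9.03 × 0.03042 = 0.2747 V.
Zeroing V_CC shorts the top of R1' to ground, so R_th = R1' ‖ R2 = 1.929 MΩ.

V_th ≈ 0.275 V, R_th ≈ 1.93 MΩ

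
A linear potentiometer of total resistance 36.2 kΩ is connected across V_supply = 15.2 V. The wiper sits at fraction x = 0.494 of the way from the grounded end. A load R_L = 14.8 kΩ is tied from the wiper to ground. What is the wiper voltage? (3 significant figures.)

V_out ≈ 4.66 V

Split the track: R_lower = x·R_p = 17.88 kΩ, R_upper = (1−x)·R_p = 18.32 kΩ.
(x·R_p) ‖ R_L = 8.098 kΩ.
Loaded-divider output: V_out = 15.2 × 0.3066 = 4.660 V.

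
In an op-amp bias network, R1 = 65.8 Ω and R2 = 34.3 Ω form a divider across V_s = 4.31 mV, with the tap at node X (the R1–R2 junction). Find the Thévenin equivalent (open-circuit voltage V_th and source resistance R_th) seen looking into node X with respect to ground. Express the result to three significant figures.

With X open, the divider is unloaded: V_th = 4.31 × 34.3/100.1 = 1.477 mV.
Looking into X with the source shorted: R_th = R1·R2/(R1+R2) = 65.80 × 34.3/100.1 = 22.55 Ω.

V_th ≈ 1.48 mV, R_th ≈ 22.5 Ω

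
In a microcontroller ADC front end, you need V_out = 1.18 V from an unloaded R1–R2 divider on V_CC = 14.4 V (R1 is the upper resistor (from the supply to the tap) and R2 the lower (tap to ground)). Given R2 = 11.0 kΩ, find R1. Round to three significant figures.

R1 ≈ 123 kΩ

V_out/V_CC = R2/(R1+R2) = 0.08194.
So R1 = R2 · (V_CC/V_out − 1) = 11.0 × (14.4/1.18 − 1) = 11.0 × 11.20 = 123.2 kΩ.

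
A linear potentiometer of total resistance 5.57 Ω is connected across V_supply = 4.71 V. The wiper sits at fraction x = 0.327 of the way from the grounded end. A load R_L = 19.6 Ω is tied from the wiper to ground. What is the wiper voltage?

Lower segment x·R_p = 1.821 Ω; upper segment (1−x)·R_p = 3.749 Ω.
R_L loads the lower segment: effective lower R = 1.667 Ω.
Then V_out = V_supply · 1.667/(3.749 + 1.667) = 1.450 V.

V_out ≈ 1.45 V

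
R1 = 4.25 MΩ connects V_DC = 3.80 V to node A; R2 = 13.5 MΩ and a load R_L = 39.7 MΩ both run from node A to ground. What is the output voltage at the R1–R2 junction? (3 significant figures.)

V_out ≈ 2.67 V

R2 ‖ R_L = (13.5 × 39.7)/(13.5 + 39.7) = 10.07 MΩ.
Voltage divider with the loaded lower leg: V_out = 3.80 × 10.07/(4.25 + 10.07) = 3.80 × 0.7033 = 2.673 V.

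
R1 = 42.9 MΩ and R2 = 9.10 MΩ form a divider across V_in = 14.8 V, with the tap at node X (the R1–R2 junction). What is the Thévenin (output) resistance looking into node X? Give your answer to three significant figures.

R_th ≈ 7.51 MΩ

With V_in suppressed (replaced by a short), R_th = R1 ‖ R2 = (42.90 × 9.10)/(42.90 + 9.10) = 7.508 MΩ.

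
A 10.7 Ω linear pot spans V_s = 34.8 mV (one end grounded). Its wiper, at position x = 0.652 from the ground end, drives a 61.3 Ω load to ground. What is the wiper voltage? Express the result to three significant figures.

The pot divides into 3.724 Ω above the wiper and 6.976 Ω below.
(x·R_p) ‖ R_L = 6.264 Ω.
V_out = 34.8 × 6.264/(3.724 + 6.264) = 21.83 mV.
(Unloaded: V_out = x·V_s = 22.7 mV.)

V_out ≈ 21.8 mV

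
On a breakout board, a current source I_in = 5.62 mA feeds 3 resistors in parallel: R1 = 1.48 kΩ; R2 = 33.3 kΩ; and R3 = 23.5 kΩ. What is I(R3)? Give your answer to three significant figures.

Total conductance ΣG = 1/1.48 + 1/33.3 + 1/23.5 = 0.7483 (units of 1/kΩ).
R3 takes the fraction G_k/ΣG = 0.04255/0.7483 = 0.05687, so I = 5.62 × 0.05687 = 0.3196 mA.

I ≈ 0.320 mA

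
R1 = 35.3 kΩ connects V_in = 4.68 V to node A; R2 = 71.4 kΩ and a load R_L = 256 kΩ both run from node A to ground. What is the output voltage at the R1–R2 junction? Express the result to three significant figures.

V_out ≈ 2.87 V

The load sits in parallel with R2, giving an effective lower resistance R2' = R2·R_L/(R2+R_L) = 55.83 kΩ.
Now apply the divider: V_out = 4.68 × 0.6126 = 2.867 V.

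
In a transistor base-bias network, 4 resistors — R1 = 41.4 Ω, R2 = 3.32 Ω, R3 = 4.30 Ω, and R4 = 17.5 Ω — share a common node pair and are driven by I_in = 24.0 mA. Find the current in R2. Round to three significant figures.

Total conductance ΣG = 1/41.4 + 1/3.32 + 1/4.30 + 1/17.5 = 0.6151 (units of 1/Ω).
By the current-divider rule, I = I_in · G_k/ΣG = 24.0 × 0.4897 = 11.75 mA.

I ≈ 11.8 mA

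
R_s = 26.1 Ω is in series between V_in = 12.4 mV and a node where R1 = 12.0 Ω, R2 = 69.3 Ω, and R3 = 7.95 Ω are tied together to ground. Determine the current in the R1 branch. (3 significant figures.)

I ≈ 0.151 mA

Combine the parallel branches: R_p = (1/12.0 + 1/69.3 + 1/7.95)⁻¹ = 4.473 Ω.
Node voltage V_A = V_in · R_p/(R_s + R_p) = 12.4 × 0.1463 = 1.814 mV.
I(R1) = V_A / R1 = 1.814/12.0 = 0.1512 mA.
(Check via current divider: I_total = 0.4056 mA; share G_k/ΣG = 0.3728 → same result.)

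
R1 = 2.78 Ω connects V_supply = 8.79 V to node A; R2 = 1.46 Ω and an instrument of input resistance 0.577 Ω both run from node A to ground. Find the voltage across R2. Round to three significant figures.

First combine the lower leg with the load: R2 ‖ R_L = 0.4136 Ω.
Now apply the divider: V_out = 8.79 × 0.1295 = 1.138 V.

V_out ≈ 1.14 V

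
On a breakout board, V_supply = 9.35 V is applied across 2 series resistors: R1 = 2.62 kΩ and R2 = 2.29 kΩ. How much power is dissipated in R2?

ΣR = 4.910 kΩ → I = 9.35/4.910 = 1.904 mA.
V(R2) = I·R = 4.361 V; P = V·I = 4.361 × 1.904 = 8.304 mW.

P ≈ 8.30 mW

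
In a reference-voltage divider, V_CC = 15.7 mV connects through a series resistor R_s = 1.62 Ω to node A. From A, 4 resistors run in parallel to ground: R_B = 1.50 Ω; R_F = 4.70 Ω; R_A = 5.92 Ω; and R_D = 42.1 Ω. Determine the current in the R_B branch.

I ≈ 3.82 mA

Parallel bank: R_p = 1/(1/1.50 + 1/4.70 + 1/5.92 + 1/42.1) = 0.9327 Ω.
V_A = 15.7 × 0.9327/2.553 = 5.737 mV.
Branch current I = V_A/R_B = 5.737/1.50 = 3.824 mA.
(Check via current divider: I_total = 6.150 mA; share G_k/ΣG = 0.6218 → same result.)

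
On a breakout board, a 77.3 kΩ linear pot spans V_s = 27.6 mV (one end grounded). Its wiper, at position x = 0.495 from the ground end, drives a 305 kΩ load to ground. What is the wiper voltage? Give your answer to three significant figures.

The pot divides into 39.04 kΩ above the wiper and 38.26 kΩ below.
Lower segment in parallel with the load: 38.26 ‖ 305 = 34.00 kΩ.
Then V_out = V_s · 34.00/(39.04 + 34.00) = 12.85 mV.

V_out ≈ 12.8 mV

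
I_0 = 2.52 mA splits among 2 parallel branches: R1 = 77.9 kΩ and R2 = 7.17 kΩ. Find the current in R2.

I ≈ 2.31 mA

For two parallel branches, I_k = I_0 · (other R)/(sum of R).
So I = 2.52 × 77.9/85.07 = 2.308 mA.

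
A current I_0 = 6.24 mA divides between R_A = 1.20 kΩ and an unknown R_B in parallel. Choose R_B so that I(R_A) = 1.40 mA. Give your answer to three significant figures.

R_B ≈ 0.347 kΩ

In a two-way split, I_A/I_0 = R_B/(R_A + R_B).
1.40/6.24 = R_B/(R_A + R_B) → R_B = R_A · (0.2244)/(1 − 0.2244) = 1.20 × 0.2893 = 0.3471 kΩ.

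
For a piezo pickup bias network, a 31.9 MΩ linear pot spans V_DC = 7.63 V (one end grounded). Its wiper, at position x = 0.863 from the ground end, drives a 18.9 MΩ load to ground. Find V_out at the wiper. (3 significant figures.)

The pot divides into 4.370 MΩ above the wiper and 27.53 MΩ below.
R_L loads the lower segment: effective lower R = 11.21 MΩ.
V_out = 7.63 × 11.21/(4.370 + 11.21) = 5.489 V.

V_out ≈ 5.49 V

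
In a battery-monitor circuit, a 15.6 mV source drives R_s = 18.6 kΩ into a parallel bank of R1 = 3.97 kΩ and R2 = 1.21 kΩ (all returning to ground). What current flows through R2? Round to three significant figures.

I ≈ 0.612 µA

Combine the parallel branches: R_p = (1/3.97 + 1/1.21)⁻¹ = 0.9274 kΩ.
Node voltage V_A = V_s · R_p/(R_s + R_p) = 15.6 × 0.04749 = 0.7408 mV.
I(R2) = V_A / R2 = 0.7408/1.21 = 0.6123 µA.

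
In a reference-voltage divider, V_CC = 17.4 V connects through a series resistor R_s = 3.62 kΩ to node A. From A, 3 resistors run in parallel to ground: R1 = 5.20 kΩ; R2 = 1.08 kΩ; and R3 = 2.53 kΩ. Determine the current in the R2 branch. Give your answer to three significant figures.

Equivalent of the parallel group: R_p = 0.6607 kΩ.
Node voltage V_A = V_CC · R_p/(R_s + R_p) = 17.4 × 0.1543 = 2.686 V.
I(R2) = V_A / R2 = 2.686/1.08 = 2.487 mA.

I ≈ 2.49 mA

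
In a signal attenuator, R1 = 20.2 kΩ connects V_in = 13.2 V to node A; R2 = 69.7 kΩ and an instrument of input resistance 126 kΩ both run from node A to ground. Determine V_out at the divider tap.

R2 ‖ R_L = (69.7 × 126)/(69.7 + 126) = 44.88 kΩ.
Then V_out = V_in · R2'/(R1 + R2') = 13.2 × 44.88/65.08 = 9.103 V.

V_out ≈ 9.10 V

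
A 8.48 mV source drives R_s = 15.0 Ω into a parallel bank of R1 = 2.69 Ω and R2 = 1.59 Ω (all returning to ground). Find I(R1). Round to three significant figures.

Combine the parallel branches: R_p = (1/2.69 + 1/1.59)⁻¹ = 0.9993 Ω.
V_A = 8.48 × 0.9993/16.00 = 0.5297 mV.
Branch current I = V_A/R1 = 0.5297/2.69 = 0.1969 mA.

I ≈ 0.197 mA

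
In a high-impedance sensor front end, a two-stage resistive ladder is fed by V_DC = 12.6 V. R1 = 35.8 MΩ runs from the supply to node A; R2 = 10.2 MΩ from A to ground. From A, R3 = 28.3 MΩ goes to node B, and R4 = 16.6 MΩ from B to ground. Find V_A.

V_A ≈ 2.37 V

The second stage (R3 + R4 = 44.90 MΩ) loads node A in parallel with R2.
R2 ‖ (R3+R4) = 8.312 MΩ.
So V_A = 12.6 × 0.1884 = 2.374 V.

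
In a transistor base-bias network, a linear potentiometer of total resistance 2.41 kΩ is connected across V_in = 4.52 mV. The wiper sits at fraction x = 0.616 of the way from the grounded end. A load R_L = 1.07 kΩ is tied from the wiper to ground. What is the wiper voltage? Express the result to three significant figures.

V_out ≈ 1.82 mV

Lower segment x·R_p = 1.485 kΩ; upper segment (1−x)·R_p = 0.9254 kΩ.
Lower segment in parallel with the load: 1.485 ‖ 1.07 = 0.6218 kΩ.
Then V_out = V_in · 0.6218/(0.9254 + 0.6218) = 1.817 mV.
(Unloaded: V_out = x·V_in = 2.78 mV.)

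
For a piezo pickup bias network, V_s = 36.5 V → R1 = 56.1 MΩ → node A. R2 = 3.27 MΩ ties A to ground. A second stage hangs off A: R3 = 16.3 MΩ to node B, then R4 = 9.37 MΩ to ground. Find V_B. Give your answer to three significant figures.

V_B ≈ 0.655 V

The second stage (R3 + R4 = 25.67 MΩ) loads node A in parallel with R2.
R2 ‖ (R3+R4) = 2.901 MΩ.
First divider: V_A = V_s · 2.901/(56.1 + 2.901) = 1.794 V.
Stage 2 is unloaded, so V_B = V_A · R4/(R3+R4) = 1.794 × 9.37/25.67 = 0.6550 V.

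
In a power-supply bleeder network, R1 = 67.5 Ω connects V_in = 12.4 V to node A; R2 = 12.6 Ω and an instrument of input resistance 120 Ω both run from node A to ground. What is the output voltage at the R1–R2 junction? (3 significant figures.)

V_out ≈ 1.79 V

The load sits in parallel with R2, giving an effective lower resistance R2' = R2·R_L/(R2+R_L) = 11.40 Ω.
Voltage divider with the loaded lower leg: V_out = 12.4 × 11.40/(67.5 + 11.40) = 12.4 × 0.1445 = 1.792 V.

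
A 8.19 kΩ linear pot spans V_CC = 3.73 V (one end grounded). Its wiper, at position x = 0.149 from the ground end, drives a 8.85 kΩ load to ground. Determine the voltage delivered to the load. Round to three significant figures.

Split the track: R_lower = x·R_p = 1.220 kΩ, R_upper = (1−x)·R_p = 6.970 kΩ.
(x·R_p) ‖ R_L = 1.072 kΩ.
Loaded-divider output: V_out = 3.73 × 0.1334 = 0.4974 V.

V_out ≈ 0.497 V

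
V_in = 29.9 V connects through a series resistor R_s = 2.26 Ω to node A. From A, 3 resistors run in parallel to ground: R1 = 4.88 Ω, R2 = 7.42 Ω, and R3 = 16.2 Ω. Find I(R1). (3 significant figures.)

I ≈ 3.21 A

Combine the parallel branches: R_p = (1/4.88 + 1/7.42 + 1/16.2)⁻¹ = 2.491 Ω.
Node voltage V_A = V_in · R_p/(R_s + R_p) = 29.9 × 0.5243 = 15.68 V.
I(R1) = V_A / R1 = 15.68/4.88 = 3.213 A.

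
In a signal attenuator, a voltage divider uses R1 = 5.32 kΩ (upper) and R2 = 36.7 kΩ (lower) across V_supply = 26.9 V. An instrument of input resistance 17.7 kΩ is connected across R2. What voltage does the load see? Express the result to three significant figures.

V_out ≈ 18.6 V

R2 ‖ R_L = (36.7 × 17.7)/(36.7 + 17.7) = 11.94 kΩ.
Then V_out = V_supply · R2'/(R1 + R2') = 26.9 × 11.94/17.26 = 18.61 V.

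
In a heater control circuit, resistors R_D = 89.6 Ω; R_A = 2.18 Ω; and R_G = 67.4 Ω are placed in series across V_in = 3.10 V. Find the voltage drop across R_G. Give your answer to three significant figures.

V ≈ 1.31 V

ΣR = 89.6 + 2.18 + 67.4 = 159.2 Ω.
By the voltage-divider rule, V = 3.10 × 67.40/159.2 = 1.313 V.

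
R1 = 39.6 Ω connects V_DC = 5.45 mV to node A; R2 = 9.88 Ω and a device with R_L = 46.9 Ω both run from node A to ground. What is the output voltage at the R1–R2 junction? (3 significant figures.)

V_out ≈ 0.931 mV

First combine the lower leg with the load: R2 ‖ R_L = 8.161 Ω.
Now apply the divider: V_out = 5.45 × 0.1709 = 0.9312 mV.
(Unloaded it would be 1.09 mV; the load pulls it down.)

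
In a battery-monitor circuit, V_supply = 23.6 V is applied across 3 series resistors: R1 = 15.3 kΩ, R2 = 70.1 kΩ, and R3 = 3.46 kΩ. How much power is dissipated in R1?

Series current I = V_supply/ΣR = 23.6/88.86 = 0.2656 mA.
V(R1) = I·R = 4.063 V; P = V·I = 4.063 × 0.2656 = 1.079 mW.

P ≈ 1.08 mW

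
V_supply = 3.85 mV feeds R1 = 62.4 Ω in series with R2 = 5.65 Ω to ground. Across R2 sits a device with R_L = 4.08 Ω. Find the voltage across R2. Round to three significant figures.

First combine the lower leg with the load: R2 ‖ R_L = 2.369 Ω.
Now apply the divider: V_out = 3.85 × 0.03658 = 0.1408 mV.

V_out ≈ 0.141 mV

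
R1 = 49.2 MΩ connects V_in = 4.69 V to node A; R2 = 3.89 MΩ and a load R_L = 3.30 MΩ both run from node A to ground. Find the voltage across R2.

V_out ≈ 0.164 V

First combine the lower leg with the load: R2 ‖ R_L = 1.785 MΩ.
Then V_out = V_in · R2'/(R1 + R2') = 4.69 × 1.785/50.99 = 0.1642 V.
(Unloaded it would be 0.344 V; the load pulls it down.)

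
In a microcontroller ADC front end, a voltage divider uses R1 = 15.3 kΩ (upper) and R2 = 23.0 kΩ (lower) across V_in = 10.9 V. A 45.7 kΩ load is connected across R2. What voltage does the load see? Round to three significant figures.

V_out ≈ 5.45 V

First combine the lower leg with the load: R2 ‖ R_L = 15.30 kΩ.
Now apply the divider: V_out = 10.9 × 0.5000 = 5.450 V.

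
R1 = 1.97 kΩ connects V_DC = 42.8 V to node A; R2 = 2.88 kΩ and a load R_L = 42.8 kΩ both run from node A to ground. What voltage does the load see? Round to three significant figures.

V_out ≈ 24.7 V

The load sits in parallel with R2, giving an effective lower resistance R2' = R2·R_L/(R2+R_L) = 2.698 kΩ.
Voltage divider with the loaded lower leg: V_out = 42.8 × 2.698/(1.97 + 2.698) = 42.8 × 0.5780 = 24.74 V.
(Unloaded it would be 25.4 V; the load pulls it down.)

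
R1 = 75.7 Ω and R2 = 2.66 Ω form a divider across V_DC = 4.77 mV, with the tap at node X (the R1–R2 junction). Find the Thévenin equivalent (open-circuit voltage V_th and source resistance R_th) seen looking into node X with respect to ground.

V_th is the unloaded tap voltage: V_DC · R2/(R1+R2) = 4.77 × 0.03395 = 0.1619 mV.
With V_DC suppressed (replaced by a short), R_th = R1 ‖ R2 = (75.70 × 2.66)/(75.70 + 2.66) = 2.570 Ω.

V_th ≈ 0.162 mV, R_th ≈ 2.57 Ω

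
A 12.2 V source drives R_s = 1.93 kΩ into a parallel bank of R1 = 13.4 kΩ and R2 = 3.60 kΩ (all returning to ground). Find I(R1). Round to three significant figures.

Combine the parallel branches: R_p = (1/13.4 + 1/3.60)⁻¹ = 2.838 kΩ.
Node voltage V_A = V_CC · R_p/(R_s + R_p) = 12.2 × 0.5952 = 7.261 V.
Branch current I = V_A/R1 = 7.261/13.4 = 0.5419 mA.

I ≈ 0.542 mA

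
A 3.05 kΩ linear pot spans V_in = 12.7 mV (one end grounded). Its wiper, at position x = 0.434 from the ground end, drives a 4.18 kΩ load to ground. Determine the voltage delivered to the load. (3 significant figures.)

V_out ≈ 4.67 mV

The pot divides into 1.726 kΩ above the wiper and 1.324 kΩ below.
Lower segment in parallel with the load: 1.324 ‖ 4.18 = 1.005 kΩ.
Then V_out = V_in · 1.005/(1.726 + 1.005) = 4.674 mV.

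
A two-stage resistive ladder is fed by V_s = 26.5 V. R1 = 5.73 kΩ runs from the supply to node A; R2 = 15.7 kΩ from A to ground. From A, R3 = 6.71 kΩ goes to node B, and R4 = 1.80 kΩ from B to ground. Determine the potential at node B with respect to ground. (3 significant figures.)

Node A sees R2 in parallel with the series input of stage 2, R3 + R4 = 8.510 kΩ.
R2 ‖ (R3+R4) = 5.519 kΩ.
So V_A = 26.5 × 0.4906 = 13.00 V.
Stage 2 is unloaded, so V_B = V_A · R4/(R3+R4) = 13.00 × 1.80/8.510 = 2.750 V.

V_B ≈ 2.75 V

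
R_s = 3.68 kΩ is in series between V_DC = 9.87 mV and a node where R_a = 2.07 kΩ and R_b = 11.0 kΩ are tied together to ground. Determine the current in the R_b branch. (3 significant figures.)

Equivalent of the parallel group: R_p = 1.742 kΩ.
V_A by voltage divider: V_A = 9.87 × 1.742/(3.68 + 1.742) = 3.171 mV.
Branch current I = V_A/R_b = 3.171/11.0 = 0.2883 µA.

I ≈ 0.288 µA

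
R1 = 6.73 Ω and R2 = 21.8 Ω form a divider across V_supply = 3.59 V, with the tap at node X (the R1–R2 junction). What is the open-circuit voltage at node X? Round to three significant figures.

Open-circuit (no load on X): V_th = V_supply · R2/(R1 + R2) = 3.59 × 21.8/(6.730 + 21.8) = 2.743 V.

V_th ≈ 2.74 V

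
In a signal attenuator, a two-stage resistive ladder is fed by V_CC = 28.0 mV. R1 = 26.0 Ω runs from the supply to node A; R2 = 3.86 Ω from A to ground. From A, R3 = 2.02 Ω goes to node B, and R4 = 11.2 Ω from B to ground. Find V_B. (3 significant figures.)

The second stage (R3 + R4 = 13.22 Ω) loads node A in parallel with R2.
R2 ‖ (R3+R4) = 2.988 Ω.
First divider: V_A = V_CC · 2.988/(26.0 + 2.988) = 2.886 mV.
Stage 2 is unloaded, so V_B = V_A · R4/(R3+R4) = 2.886 × 11.2/13.22 = 2.445 mV.

V_B ≈ 2.44 mV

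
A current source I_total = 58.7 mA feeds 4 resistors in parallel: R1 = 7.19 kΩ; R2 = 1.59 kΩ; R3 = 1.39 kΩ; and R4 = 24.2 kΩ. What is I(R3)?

I ≈ 27.6 mA

ΣG = 1/7.19 + 1/1.59 + 1/1.39 + 1/24.2 = 1.529.
By the current-divider rule, I = I_total · G_k/ΣG = 58.7 × 0.4706 = 27.62 mA.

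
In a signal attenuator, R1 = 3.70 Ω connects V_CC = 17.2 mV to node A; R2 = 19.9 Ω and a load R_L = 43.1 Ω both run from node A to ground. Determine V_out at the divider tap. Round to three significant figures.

V_out ≈ 13.5 mV

R2 ‖ R_L = (19.9 × 43.1)/(19.9 + 43.1) = 13.61 Ω.
Voltage divider with the loaded lower leg: V_out = 17.2 × 13.61/(3.70 + 13.61) = 17.2 × 0.7863 = 13.52 mV.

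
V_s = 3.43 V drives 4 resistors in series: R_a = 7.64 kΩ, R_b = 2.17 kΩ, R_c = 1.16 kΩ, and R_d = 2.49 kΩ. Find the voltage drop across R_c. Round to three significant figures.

Series total: ΣR = 7.64 + 2.17 + 1.16 + 2.49 = 13.46 kΩ.
By the voltage-divider rule, V = 3.43 × 1.160/13.46 = 0.2956 V.

V ≈ 0.296 V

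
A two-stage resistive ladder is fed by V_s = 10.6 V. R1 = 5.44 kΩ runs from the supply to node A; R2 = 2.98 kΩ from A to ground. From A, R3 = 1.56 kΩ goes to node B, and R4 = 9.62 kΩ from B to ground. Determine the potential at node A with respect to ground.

V_A ≈ 3.20 V

The second stage (R3 + R4 = 11.18 kΩ) loads node A in parallel with R2.
R2 ‖ (R3+R4) = 2.353 kΩ.
First divider: V_A = V_s · 2.353/(5.44 + 2.353) = 3.200 V.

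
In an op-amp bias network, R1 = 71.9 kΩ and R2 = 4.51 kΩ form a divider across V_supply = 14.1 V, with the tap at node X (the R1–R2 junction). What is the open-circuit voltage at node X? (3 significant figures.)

V_th ≈ 0.832 V

Open-circuit (no load on X): V_th = V_supply · R2/(R1 + R2) = 14.1 × 4.51/(71.90 + 4.51) = 0.8322 V.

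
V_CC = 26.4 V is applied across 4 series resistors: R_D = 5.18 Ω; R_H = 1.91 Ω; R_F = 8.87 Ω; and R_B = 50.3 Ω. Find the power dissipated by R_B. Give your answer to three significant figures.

ΣR = 66.26 Ω → I = 26.4/66.26 = 0.3984 A.
P = I²R = 0.1587 × 50.3 = 7.985 W.

P ≈ 7.98 W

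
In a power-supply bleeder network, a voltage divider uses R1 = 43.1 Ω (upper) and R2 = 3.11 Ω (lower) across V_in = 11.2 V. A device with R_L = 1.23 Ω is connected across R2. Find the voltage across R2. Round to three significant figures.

V_out ≈ 0.224 V

The load sits in parallel with R2, giving an effective lower resistance R2' = R2·R_L/(R2+R_L) = 0.8814 Ω.
Voltage divider with the loaded lower leg: V_out = 11.2 × 0.8814/(43.1 + 0.8814) = 11.2 × 0.02004 = 0.2245 V.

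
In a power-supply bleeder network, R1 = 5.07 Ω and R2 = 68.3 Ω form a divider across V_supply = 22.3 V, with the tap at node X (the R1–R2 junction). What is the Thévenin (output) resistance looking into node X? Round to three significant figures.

Looking into X with the source shorted: R_th = R1·R2/(R1+R2) = 5.070 × 68.3/73.37 = 4.720 Ω.

R_th ≈ 4.72 Ω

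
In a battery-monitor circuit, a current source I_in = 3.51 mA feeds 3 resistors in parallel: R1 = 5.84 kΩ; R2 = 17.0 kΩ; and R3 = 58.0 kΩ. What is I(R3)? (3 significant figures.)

Conductances: ΣG = 1/5.84 + 1/17.0 + 1/58.0 = 0.2473 (1/kΩ).
By the current-divider rule, I = I_in · G_k/ΣG = 3.51 × 0.06972 = 0.2447 mA.

I ≈ 0.245 mA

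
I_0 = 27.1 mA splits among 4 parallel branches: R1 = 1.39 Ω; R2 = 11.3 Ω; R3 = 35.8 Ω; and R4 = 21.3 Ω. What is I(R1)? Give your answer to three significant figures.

Total conductance ΣG = 1/1.39 + 1/11.3 + 1/35.8 + 1/21.3 = 0.8828 (units of 1/Ω).
Current divider: I(R1) = I_0 · G_k/ΣG = 27.1 × (0.7194/0.8828) = 27.1 × 0.8149 = 22.08 mA.

I ≈ 22.1 mA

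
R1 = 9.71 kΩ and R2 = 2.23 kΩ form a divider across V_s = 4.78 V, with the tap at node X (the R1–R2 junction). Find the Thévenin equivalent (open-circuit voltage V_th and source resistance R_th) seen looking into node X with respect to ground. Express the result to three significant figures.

V_th ≈ 0.893 V, R_th ≈ 1.81 kΩ

Open-circuit (no load on X): V_th = V_s · R2/(R1 + R2) = 4.78 × 2.23/(9.710 + 2.23) = 0.8927 V.
Zeroing V_s shorts the top of R1 to ground, so R_th = R1 ‖ R2 = 1.814 kΩ.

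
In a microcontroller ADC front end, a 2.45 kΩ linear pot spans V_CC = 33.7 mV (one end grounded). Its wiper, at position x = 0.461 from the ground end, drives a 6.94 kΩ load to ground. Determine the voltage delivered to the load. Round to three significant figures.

The pot divides into 1.321 kΩ above the wiper and 1.129 kΩ below.
(x·R_p) ‖ R_L = 0.9714 kΩ.
V_out = 33.7 × 0.9714/(1.321 + 0.9714) = 14.28 mV.
(Unloaded: V_out = x·V_CC = 15.5 mV.)

V_out ≈ 14.3 mV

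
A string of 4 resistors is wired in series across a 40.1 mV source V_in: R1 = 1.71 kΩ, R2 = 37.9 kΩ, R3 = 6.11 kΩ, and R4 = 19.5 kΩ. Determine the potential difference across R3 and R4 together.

V ≈ 15.7 mV

Series total: ΣR = 1.71 + 37.9 + 6.11 + 19.5 = 65.22 kΩ.
R_{R3..R4} = 6.11 + 19.5 = 25.61 kΩ.
By the voltage-divider rule, V = 40.1 × 25.61/65.22 = 15.75 mV.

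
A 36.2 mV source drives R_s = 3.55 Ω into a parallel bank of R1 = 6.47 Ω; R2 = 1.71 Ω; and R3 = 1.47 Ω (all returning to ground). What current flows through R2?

I ≈ 3.51 mA

Combine the parallel branches: R_p = (1/6.47 + 1/1.71 + 1/1.47)⁻¹ = 0.7044 Ω.
Node voltage V_A = V_CC · R_p/(R_s + R_p) = 36.2 × 0.1656 = 5.994 mV.
I(R2) = V_A / R2 = 5.994/1.71 = 3.505 mA.
(Check via current divider: I_total = 8.509 mA; share G_k/ΣG = 0.4119 → same result.)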